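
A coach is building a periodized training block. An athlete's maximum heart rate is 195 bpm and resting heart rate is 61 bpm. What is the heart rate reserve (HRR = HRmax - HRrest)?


HRR = HRmax - HRrest
= 195 - 61
= 134 bpm

134 bpm


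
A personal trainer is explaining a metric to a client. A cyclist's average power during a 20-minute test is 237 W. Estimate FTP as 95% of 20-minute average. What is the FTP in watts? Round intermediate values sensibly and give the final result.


FTP = 20-min power * 0.95
= 237 * 0.95
= 225.15 W

225.15 W


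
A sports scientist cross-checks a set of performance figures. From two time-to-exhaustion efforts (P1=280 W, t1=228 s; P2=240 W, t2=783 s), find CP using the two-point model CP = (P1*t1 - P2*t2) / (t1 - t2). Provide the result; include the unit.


Work in trial 1 = 63840 J
Work in trial 2 = 187920 J
Delta work = -124080 J
Delta time = -555 s
CP = -124080 / -555 = 223.57 W

223.57 W


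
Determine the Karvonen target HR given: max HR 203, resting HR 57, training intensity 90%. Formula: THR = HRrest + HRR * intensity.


HRR = HRmax - HRrest = 203 - 57 = 146
THR = 57 + 146 * 0.9
= 188.4 bpm

188.4 bpm


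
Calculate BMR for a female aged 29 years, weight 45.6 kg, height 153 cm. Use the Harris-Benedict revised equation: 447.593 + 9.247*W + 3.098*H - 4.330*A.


Substituting values:
W term = 9.247 * 45.6 = 421.6632
H term = 3.098 * 153 = 473.994
A term = 4.330 * 29 = 125.57
BMR = 1217.68 kcal/day

1217.68 kcal/day


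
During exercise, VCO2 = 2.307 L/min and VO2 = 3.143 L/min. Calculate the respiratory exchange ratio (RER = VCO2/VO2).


RER = VCO2 / VO2
= 2.307 / 3.143
= 0.734

0.734


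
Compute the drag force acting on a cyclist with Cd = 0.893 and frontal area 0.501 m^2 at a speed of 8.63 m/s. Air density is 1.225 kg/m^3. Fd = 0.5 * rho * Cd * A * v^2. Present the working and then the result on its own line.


Step 1: v^2 = 74.4769
Step 2: Fd = 0.5 * 1.225 * 0.893 * 0.501 * 74.4769
= 20.409 N

20.409 N


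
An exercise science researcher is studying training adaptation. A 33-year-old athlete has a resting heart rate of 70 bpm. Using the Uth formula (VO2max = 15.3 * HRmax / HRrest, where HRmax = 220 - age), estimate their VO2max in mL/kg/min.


HRmax = 220 - 33 = 187 bpm
Ratio = HRmax / HRrest = 187 / 70 = 2.6714
VO2max = 15.3 * 2.6714 = 40.87 mL/kg/min

40.87 mL/kg/min


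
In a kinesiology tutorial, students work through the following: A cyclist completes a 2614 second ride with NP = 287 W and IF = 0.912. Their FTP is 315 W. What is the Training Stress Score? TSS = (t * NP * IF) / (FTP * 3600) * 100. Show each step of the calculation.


t * NP * IF = 2614 * 287 * 0.912 = 684198.816
FTP * 3600 = 1134000
TSS = (684198.816 / 1134000) * 100 = 60.33

60.33 TSS


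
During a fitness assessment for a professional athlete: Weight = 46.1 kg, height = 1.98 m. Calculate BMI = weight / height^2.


height^2 = 1.98^2 = 3.9204
BMI = 46.1 / 3.9204 = 11.76 kg/m^2

11.76 kg/m^2


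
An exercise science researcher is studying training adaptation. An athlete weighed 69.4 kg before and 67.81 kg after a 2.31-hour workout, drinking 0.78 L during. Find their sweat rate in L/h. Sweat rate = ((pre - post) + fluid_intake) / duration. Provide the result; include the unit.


Body mass change = 1.59 kg
Total sweat loss = 1.59 + 0.78 = 2.37 L
Rate = 2.37 / 2.31 = 1.026 L/h

1.026 L/h


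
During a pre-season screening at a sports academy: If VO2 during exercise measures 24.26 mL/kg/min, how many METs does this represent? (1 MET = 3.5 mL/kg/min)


METs = VO2 / 3.5 = 24.26 / 3.5 = 6.93

6.93 METs


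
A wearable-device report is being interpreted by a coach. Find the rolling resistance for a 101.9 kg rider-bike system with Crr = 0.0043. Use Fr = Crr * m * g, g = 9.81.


m * g = 101.9 * 9.81 = 999.639 N
Fr = 0.0043 * 999.639 = 4.298 N

4.298 N


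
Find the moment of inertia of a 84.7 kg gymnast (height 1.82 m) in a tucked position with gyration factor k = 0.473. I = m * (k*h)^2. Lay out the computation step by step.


Radius of gyration = 0.473 * 1.82 = 0.86086 m
I = 84.7 * 0.86086^2
= 84.7 * 0.74108
= 62.769 kg*m^2

62.769 kg*m^2


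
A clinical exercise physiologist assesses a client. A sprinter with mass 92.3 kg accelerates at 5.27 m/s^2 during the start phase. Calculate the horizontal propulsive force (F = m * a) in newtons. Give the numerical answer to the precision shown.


F = m * a
= 92.3 * 5.27
= 486.42 N

486.42 N


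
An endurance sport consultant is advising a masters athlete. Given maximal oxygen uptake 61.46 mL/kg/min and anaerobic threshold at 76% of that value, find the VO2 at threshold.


Percentage as decimal = 0.76
VO2 at AT = 61.46 * 0.76 = 46.71 mL/kg/min

46.71 mL/kg/min


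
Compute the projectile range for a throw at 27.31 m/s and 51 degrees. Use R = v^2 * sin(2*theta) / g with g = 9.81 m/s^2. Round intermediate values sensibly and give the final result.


Two times the angle = 102 degrees
sin(102) = 0.978148
R = 745.8361 * 0.978148 / 9.81 = 74.367 m

74.367 m


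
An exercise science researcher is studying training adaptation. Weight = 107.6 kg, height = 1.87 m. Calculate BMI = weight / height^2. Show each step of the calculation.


height^2 = 1.87^2 = 3.4969
BMI = 107.6 / 3.4969 = 30.77 kg/m^2

30.77 kg/m^2


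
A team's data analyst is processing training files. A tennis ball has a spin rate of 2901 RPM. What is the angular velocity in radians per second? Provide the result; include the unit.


Convert RPM to rad/s: multiply by 2*pi and divide by 60
omega = 2901 * 2 * pi / 60
= 303.792 rad/s

303.792 rad/s


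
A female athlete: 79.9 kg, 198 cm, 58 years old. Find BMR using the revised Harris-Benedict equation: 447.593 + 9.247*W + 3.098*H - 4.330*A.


Intercept = 447.593
Weight contribution = 9.247 * 79.9 = 738.8353
Height contribution = 3.098 * 198 = 613.404
Age contribution = 4.33 * 58 = 251.14
BMR = 447.593 + 738.8353 + 613.404 - 251.14
= 1548.69 kcal/day

1548.69 kcal/day


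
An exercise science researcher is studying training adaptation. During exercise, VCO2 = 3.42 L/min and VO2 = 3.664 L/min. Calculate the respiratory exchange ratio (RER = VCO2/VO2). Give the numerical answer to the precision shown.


RER = VCO2 / VO2
= 3.42 / 3.664
= 0.9334

0.9334


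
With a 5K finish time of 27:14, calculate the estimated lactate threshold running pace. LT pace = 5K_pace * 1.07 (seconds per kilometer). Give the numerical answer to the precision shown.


Race duration = 1634 s for 5 km
Average pace = 1634 / 5 = 326.8 s/km
LT pace = 326.8 * 1.07
= 349.68 s/km

349.68 s/km


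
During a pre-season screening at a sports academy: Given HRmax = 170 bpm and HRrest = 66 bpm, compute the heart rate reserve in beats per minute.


Heart rate reserve = maximum HR minus resting HR
HRR = 170 - 66 = 104 bpm

104 bpm


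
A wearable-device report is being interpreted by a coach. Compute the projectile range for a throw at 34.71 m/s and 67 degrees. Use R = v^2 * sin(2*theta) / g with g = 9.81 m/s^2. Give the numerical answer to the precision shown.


Two times the angle = 134 degrees
sin(134) = 0.71934
R = 1204.7841 * 0.71934 / 9.81 = 88.343 m

88.343 m


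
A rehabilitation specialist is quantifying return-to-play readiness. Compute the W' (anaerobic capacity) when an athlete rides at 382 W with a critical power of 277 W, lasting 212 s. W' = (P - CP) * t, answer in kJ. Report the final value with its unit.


Above-CP power = 105 W
Duration = 212 s
W' = 105 * 212 = 22260 J
Convert: 22260 / 1000 = 22.26 kJ

22.26 kJ


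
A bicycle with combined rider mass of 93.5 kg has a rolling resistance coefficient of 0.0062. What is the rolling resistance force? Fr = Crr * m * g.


Fr = 0.0062 * 93.5 * 9.81
= 0.5797 * 9.81
= 5.687 N

5.687 N


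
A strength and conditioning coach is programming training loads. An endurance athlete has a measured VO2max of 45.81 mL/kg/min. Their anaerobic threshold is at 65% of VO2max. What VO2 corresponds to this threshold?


Anaerobic threshold VO2 = VO2max * 65%
= 45.81 * 0.65
= 29.78 mL/kg/min

29.78 mL/kg/min


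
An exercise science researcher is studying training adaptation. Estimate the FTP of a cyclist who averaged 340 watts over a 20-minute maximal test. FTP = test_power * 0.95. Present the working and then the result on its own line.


FTP = 340 * 0.95 = 323.0 W

323.0 W


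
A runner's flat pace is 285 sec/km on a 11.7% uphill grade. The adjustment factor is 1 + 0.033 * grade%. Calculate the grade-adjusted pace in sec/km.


Factor = 1 + 0.033 * 11.7 = 1.3861
Adjusted pace = 285 * 1.3861
= 395.04 sec/km

395.04 s/km


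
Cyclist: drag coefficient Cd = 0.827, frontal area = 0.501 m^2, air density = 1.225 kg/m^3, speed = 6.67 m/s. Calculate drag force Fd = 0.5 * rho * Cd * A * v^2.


v^2 = 6.67^2 = 44.4889
Fd = 0.5 * 1.225 * 0.827 * 0.501 * 44.4889
= 11.29 N

11.29 N


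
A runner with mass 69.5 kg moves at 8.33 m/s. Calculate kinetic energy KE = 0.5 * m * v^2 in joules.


v^2 = 8.33^2 = 69.3889
KE = 0.5 * 69.5 * 69.3889
= 2411.26 J

2411.26 J


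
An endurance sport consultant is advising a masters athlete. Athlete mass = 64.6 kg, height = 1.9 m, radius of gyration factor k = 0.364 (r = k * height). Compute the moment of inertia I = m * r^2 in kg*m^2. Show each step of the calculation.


r = k * height = 0.364 * 1.9 = 0.6916 m
r^2 = 0.6916^2 = 0.478311
I = 64.6 * 0.478311 = 30.899 kg*m^2

30.899 kg*m^2


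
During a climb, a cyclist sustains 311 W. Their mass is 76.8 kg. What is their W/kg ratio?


Power-to-weight = 311 W / 76.8 kg
= 4.049 W/kg

4.049 W/kg


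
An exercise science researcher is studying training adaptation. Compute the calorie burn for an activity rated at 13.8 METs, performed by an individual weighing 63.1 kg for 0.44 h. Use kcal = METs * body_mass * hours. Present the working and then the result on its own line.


Product of METs and mass = 13.8 * 63.1 = 870.78
Total kcal = 870.78 * 0.44 = 383.14 kcal

383.14 kcal


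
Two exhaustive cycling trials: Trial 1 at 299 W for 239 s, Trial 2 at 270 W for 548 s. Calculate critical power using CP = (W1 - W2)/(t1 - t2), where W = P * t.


W1 = 299 * 239 = 71461 J
W2 = 270 * 548 = 147960 J
CP = (71461 - 147960) / (239 - 548)
= -76499 / -309
= 247.57 W

247.57 W


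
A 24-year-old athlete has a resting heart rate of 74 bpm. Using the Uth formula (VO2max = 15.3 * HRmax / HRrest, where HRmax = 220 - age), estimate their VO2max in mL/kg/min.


HRmax = 220 - 24 = 196 bpm
Ratio = HRmax / HRrest = 196 / 74 = 2.6486
VO2max = 15.3 * 2.6486 = 40.52 mL/kg/min

40.52 mL/kg/min


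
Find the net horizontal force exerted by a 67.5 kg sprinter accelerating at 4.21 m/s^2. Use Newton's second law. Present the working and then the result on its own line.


Newton's second law: F = m * a
F = 67.5 * 4.21 = 284.18 N

284.18 N


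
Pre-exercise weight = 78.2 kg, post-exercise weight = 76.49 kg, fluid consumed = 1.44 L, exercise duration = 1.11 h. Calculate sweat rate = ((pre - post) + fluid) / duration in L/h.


Weight loss = 78.2 - 76.49 = 1.71 kg (approx L)
Total sweat = 1.71 + 1.44 = 3.15 L
Sweat rate = 3.15 / 1.11 = 2.838 L/h

2.838 L/h


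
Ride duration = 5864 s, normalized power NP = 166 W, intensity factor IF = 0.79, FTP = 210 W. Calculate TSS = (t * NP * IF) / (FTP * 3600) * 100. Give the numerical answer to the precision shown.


Numerator = 5864 * 166 * 0.79 = 769004.96
Denominator = 210 * 3600 = 756000
TSS = 769004.96 / 756000 * 100
= 101.72

101.72 TSS


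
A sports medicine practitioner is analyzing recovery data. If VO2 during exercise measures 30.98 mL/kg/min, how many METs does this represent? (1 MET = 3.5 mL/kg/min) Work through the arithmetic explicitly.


METs = VO2 / 3.5 = 30.98 / 3.5 = 8.85

8.85 METs


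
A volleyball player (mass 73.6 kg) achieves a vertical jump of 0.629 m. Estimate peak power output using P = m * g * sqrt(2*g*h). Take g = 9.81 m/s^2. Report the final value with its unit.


2 * g * h = 2 * 9.81 * 0.629 = 12.34098
sqrt(12.34098) = 3.512973 m/s
P = 73.6 * 9.81 * 3.512973 = 2536.42 W

2536.42 W


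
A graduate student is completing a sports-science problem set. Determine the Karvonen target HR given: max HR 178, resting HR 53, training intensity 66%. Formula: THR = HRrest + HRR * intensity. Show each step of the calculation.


HRR = HRmax - HRrest = 178 - 53 = 125
THR = 53 + 125 * 0.66
= 135.5 bpm

135.5 bpm


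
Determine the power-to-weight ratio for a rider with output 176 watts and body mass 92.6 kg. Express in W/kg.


P/W = 176 / 92.6 = 1.901 W/kg

1.901 W/kg


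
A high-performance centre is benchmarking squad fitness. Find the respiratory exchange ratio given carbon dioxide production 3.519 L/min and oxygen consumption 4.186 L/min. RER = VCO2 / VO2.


VCO2 = 3.519 L/min
VO2 = 4.186 L/min
RER = 3.519 / 4.186 = 0.8407

0.8407


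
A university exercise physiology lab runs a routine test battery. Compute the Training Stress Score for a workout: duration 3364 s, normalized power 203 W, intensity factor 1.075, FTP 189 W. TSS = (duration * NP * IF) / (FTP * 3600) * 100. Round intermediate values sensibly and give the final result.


Product = 3364 * 203 * 1.075 = 734108.9
Base = 189 * 3600 = 680400
TSS = 734108.9 / 680400 * 100 = 107.89

107.89 TSS


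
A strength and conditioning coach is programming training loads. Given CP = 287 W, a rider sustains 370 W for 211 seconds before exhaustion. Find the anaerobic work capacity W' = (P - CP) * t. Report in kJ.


Excess power = 370 - 287 = 83 W
Work above CP = 83 * 211 = 17513 J
W' = 17.513 kJ

17.513 kJ


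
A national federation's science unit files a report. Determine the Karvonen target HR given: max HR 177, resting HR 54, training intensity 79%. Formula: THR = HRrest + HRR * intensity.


HRR = HRmax - HRrest = 177 - 54 = 123
THR = 54 + 123 * 0.79
= 151.17 bpm

151.17 bpm


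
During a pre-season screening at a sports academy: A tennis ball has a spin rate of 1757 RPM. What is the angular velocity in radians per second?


Convert RPM to rad/s: multiply by 2*pi and divide by 60
omega = 1757 * 2 * pi / 60
= 183.993 rad/s

183.993 rad/s


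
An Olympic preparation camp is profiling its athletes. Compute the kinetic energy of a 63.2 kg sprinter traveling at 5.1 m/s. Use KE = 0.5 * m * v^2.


Velocity squared = 26.01
KE = 0.5 * 63.2 * 26.01 = 821.92 J

821.92 J


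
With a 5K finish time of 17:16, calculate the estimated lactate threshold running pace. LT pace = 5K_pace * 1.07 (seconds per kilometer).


Race duration = 1036 s for 5 km
Average pace = 1036 / 5 = 207.2 s/km
LT pace = 207.2 * 1.07
= 221.7 s/km

221.7 s/km


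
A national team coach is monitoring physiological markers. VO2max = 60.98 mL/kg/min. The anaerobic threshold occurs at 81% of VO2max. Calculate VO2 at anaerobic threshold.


AT fraction = 81 / 100 = 0.81
AT VO2 = 60.98 * 0.81
= 49.39 mL/kg/min

49.39 mL/kg/min


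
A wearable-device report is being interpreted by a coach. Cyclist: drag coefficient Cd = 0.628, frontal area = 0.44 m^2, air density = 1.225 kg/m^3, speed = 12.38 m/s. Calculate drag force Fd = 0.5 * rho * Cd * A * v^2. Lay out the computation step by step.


v^2 = 12.38^2 = 153.2644
Fd = 0.5 * 1.225 * 0.628 * 0.44 * 153.2644
= 25.939 N

25.939 N


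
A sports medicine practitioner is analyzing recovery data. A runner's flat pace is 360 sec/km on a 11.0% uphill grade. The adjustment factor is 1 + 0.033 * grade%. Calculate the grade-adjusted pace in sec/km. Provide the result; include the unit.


Factor = 1 + 0.033 * 11.0 = 1.363
Adjusted pace = 360 * 1.363
= 490.68 sec/km

490.68 s/km


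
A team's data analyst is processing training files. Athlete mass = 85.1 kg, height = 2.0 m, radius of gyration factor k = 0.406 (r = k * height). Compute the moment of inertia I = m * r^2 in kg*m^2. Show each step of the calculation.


r = k * height = 0.406 * 2.0 = 0.812 m
r^2 = 0.812^2 = 0.659344
I = 85.1 * 0.659344 = 56.11 kg*m^2

56.11 kg*m^2


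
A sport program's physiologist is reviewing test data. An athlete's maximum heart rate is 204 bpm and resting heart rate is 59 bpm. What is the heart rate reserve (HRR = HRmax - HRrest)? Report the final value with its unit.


HRR = HRmax - HRrest
= 204 - 59
= 145 bpm

145 bpm


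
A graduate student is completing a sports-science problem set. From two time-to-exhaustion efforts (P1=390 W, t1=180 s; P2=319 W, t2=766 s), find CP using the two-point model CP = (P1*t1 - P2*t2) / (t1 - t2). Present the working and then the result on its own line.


Work in trial 1 = 70200 J
Work in trial 2 = 244354 J
Delta work = -174154 J
Delta time = -586 s
CP = -174154 / -586 = 297.19 W

297.19 W


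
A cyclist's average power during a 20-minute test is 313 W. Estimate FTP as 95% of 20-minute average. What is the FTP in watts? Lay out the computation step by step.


FTP = 20-min power * 0.95
= 313 * 0.95
= 297.35 W

297.35 W


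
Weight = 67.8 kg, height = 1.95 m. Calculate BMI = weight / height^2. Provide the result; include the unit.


height^2 = 1.95^2 = 3.8025
BMI = 67.8 / 3.8025 = 17.83 kg/m^2

17.83 kg/m^2


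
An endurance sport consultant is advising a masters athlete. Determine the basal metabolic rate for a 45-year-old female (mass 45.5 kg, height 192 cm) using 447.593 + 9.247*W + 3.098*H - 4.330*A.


BMR = 447.593 + 9.247*45.5 + 3.098*192 - 4.330*45
= 1268.3 kcal/day

1268.3 kcal/day


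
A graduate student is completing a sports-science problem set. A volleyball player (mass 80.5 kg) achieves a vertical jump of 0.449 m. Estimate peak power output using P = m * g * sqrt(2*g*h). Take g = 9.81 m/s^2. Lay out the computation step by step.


2 * g * h = 2 * 9.81 * 0.449 = 8.80938
sqrt(8.80938) = 2.96806 m/s
P = 80.5 * 9.81 * 2.96806 = 2343.89 W

2343.89 W


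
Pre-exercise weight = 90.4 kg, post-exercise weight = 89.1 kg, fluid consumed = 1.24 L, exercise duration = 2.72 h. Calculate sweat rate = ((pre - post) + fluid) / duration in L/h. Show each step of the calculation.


Weight loss = 90.4 - 89.1 = 1.3 kg (approx L)
Total sweat = 1.3 + 1.24 = 2.54 L
Sweat rate = 2.54 / 2.72 = 0.934 L/h

0.934 L/h


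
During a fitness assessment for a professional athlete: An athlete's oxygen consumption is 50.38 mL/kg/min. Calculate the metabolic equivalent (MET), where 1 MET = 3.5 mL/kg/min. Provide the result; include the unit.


MET = VO2 / 3.5
= 50.38 / 3.5
= 14.39 METs

14.39 METs


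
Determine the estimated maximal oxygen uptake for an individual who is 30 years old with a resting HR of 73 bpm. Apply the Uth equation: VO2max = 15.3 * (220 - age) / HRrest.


HRmax = 220 - 30 = 190
VO2max = 15.3 * (190 / 73)
= 15.3 * 2.6027
= 39.82 mL/kg/min

39.82 mL/kg/min


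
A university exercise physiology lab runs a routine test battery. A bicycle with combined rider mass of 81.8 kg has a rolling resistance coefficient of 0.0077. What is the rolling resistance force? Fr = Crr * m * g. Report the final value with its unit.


Fr = 0.0077 * 81.8 * 9.81
= 0.62986 * 9.81
= 6.179 N

6.179 N


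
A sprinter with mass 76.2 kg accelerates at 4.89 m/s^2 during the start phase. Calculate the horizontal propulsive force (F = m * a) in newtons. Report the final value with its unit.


F = m * a
= 76.2 * 4.89
= 372.62 N

372.62 N


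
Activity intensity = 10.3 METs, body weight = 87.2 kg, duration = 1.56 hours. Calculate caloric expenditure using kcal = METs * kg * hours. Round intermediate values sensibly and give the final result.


kcal = 10.3 * 87.2 * 1.56
= 898.16 * 1.56
= 1401.13 kcal

1401.13 kcal


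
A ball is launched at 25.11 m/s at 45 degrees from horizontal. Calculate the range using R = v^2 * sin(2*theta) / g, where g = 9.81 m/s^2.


sin(2 * 45) = sin(90) = 1.0
v^2 = 25.11^2 = 630.5121
R = 630.5121 * 1.0 / 9.81
= 64.272 m

64.272 m


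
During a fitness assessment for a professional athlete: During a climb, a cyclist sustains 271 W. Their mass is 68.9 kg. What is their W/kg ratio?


Power-to-weight = 271 W / 68.9 kg
= 3.933 W/kg

3.933 W/kg


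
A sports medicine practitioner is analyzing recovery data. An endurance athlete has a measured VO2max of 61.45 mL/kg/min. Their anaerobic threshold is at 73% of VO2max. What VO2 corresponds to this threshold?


Anaerobic threshold VO2 = VO2max * 73%
= 61.45 * 0.73
= 44.86 mL/kg/min

44.86 mL/kg/min


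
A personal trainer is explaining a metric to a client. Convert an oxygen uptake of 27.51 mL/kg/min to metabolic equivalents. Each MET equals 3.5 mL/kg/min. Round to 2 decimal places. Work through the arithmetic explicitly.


One MET = 3.5 mL/kg/min
Number of METs = 27.51 / 3.5
= 7.86 METs

7.86 METs


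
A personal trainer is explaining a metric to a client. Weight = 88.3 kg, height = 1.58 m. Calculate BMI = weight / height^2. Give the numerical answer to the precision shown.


height^2 = 1.58^2 = 2.4964
BMI = 88.3 / 2.4964 = 35.37 kg/m^2

35.37 kg/m^2


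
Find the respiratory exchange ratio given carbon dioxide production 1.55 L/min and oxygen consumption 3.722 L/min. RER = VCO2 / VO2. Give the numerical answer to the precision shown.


VCO2 = 1.55 L/min
VO2 = 3.722 L/min
RER = 1.55 / 3.722 = 0.4164

0.4164


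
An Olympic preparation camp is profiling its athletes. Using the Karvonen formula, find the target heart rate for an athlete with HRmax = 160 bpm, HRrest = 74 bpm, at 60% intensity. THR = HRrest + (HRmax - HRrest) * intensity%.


HRR = 160 - 74 = 86
THR = 74 + 86 * 0.6
= 74 + 51.6
= 125.6 bpm

125.6 bpm


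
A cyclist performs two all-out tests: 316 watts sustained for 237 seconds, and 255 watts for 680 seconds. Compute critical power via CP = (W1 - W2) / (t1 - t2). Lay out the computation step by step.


W1 = P1 * t1 = 316 * 237 = 74892 J
W2 = P2 * t2 = 255 * 680 = 173400 J
CP = (74892 - 173400) / (237 - 680)
= 222.37 W

222.37 W


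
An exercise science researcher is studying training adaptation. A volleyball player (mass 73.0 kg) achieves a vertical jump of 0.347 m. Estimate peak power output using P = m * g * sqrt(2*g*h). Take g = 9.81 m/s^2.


2 * g * h = 2 * 9.81 * 0.347 = 6.80814
sqrt(6.80814) = 2.609241 m/s
P = 73.0 * 9.81 * 2.609241 = 1868.56 W

1868.56 W


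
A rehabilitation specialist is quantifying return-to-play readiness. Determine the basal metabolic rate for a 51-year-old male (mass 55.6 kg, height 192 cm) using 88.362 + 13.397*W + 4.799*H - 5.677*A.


BMR = 88.362 + 13.397*55.6 + 4.799*192 - 5.677*51
= 1465.12 kcal/day

1465.12 kcal/day


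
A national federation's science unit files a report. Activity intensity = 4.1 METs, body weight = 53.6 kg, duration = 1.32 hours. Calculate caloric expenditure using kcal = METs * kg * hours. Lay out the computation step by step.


kcal = 4.1 * 53.6 * 1.32
= 219.76 * 1.32
= 290.08 kcal

290.08 kcal


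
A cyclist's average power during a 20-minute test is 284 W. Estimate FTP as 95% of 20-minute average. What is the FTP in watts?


FTP = 20-min power * 0.95
= 284 * 0.95
= 269.8 W

269.8 W


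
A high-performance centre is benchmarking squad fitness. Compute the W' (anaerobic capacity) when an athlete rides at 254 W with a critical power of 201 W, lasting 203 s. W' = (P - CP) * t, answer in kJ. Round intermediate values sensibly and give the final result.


Above-CP power = 53 W
Duration = 203 s
W' = 53 * 203 = 10759 J
Convert: 10759 / 1000 = 10.759 kJ

10.759 kJ


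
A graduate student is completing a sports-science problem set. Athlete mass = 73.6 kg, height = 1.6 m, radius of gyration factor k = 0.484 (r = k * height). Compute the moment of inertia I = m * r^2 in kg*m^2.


r = k * height = 0.484 * 1.6 = 0.7744 m
r^2 = 0.7744^2 = 0.599695
I = 73.6 * 0.599695 = 44.138 kg*m^2

44.138 kg*m^2


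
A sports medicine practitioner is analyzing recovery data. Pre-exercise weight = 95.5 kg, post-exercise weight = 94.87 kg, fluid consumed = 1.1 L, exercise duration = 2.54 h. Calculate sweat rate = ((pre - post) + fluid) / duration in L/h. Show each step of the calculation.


Weight loss = 95.5 - 94.87 = 0.63 kg (approx L)
Total sweat = 0.63 + 1.1 = 1.73 L
Sweat rate = 1.73 / 2.54 = 0.681 L/h

0.681 L/h


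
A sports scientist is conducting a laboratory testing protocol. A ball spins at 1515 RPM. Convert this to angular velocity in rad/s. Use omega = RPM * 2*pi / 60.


omega = 1515 * 2 * pi / 60
= 1515 * 6.28318531 / 60
= 9519.026 / 60
= 158.65 rad/s

158.65 rad/s


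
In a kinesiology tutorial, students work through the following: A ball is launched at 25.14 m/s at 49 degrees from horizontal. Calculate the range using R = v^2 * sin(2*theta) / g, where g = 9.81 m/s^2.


sin(2 * 49) = sin(98) = 0.990268
v^2 = 25.14^2 = 632.0196
R = 632.0196 * 0.990268 / 9.81
= 63.799 m

63.799 m


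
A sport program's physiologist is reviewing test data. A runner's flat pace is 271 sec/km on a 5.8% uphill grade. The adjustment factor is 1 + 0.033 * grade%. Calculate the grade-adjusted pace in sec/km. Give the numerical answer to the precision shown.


Factor = 1 + 0.033 * 5.8 = 1.1914
Adjusted pace = 271 * 1.1914
= 322.87 sec/km

322.87 s/km


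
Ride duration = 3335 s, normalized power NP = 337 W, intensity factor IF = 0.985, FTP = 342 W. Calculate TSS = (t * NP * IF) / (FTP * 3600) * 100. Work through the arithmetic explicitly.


Numerator = 3335 * 337 * 0.985 = 1107036.575
Denominator = 342 * 3600 = 1231200
TSS = 1107036.575 / 1231200 * 100
= 89.92

89.92 TSS


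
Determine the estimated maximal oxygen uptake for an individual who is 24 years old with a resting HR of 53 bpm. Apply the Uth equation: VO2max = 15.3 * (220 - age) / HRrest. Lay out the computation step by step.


HRmax = 220 - 24 = 196
VO2max = 15.3 * (196 / 53)
= 15.3 * 3.6981
= 56.58 mL/kg/min

56.58 mL/kg/min


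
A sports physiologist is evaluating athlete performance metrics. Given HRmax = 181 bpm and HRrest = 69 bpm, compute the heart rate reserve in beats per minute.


Heart rate reserve = maximum HR minus resting HR
HRR = 181 - 69 = 112 bpm

112 bpm


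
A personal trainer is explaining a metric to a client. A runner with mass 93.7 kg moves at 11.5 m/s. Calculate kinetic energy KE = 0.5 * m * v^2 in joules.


v^2 = 11.5^2 = 132.25
KE = 0.5 * 93.7 * 132.25
= 6195.91 J

6195.91 J


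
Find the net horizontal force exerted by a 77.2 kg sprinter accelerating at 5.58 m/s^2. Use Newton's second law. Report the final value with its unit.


Newton's second law: F = m * a
F = 77.2 * 5.58 = 430.78 N

430.78 N


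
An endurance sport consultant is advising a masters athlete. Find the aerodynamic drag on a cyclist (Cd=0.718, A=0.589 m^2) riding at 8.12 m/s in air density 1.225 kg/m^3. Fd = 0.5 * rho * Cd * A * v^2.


Fd = 0.5 * 1.225 * 0.718 * 0.589 * 8.12^2
= 0.5 * 1.225 * 0.718 * 0.589 * 65.9344
= 17.079 N

17.079 N


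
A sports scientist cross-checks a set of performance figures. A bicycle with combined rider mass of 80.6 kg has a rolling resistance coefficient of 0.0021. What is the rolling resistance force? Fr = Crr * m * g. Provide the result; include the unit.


Fr = 0.0021 * 80.6 * 9.81
= 0.16926 * 9.81
= 1.66 N

1.66 N


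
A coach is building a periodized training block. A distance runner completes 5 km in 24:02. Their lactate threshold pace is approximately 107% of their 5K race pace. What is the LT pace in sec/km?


Convert to seconds: 24 min 2 s = 1442 s
Pace per km = 1442 / 5 = 288.4 s/km
LT pace = 288.4 * 1.07 = 308.59 s/km

308.59 s/km


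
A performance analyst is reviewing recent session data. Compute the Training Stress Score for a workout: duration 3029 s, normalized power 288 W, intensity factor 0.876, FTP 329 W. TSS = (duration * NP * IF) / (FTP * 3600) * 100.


Product = 3029 * 288 * 0.876 = 764180.352
Base = 329 * 3600 = 1184400
TSS = 764180.352 / 1184400 * 100 = 64.52

64.52 TSS


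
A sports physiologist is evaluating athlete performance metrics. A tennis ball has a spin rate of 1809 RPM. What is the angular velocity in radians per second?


Convert RPM to rad/s: multiply by 2*pi and divide by 60
omega = 1809 * 2 * pi / 60
= 189.438 rad/s

189.438 rad/s


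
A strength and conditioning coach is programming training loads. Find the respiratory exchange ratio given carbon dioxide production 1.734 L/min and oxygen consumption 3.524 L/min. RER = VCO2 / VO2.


VCO2 = 1.734 L/min
VO2 = 3.524 L/min
RER = 1.734 / 3.524 = 0.4921

0.4921


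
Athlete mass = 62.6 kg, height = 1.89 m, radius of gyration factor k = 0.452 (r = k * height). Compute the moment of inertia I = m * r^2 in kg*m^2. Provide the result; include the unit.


r = k * height = 0.452 * 1.89 = 0.85428 m
r^2 = 0.85428^2 = 0.729794
I = 62.6 * 0.729794 = 45.685 kg*m^2

45.685 kg*m^2


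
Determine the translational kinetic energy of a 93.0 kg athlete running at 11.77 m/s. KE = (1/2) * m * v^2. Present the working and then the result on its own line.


KE = 0.5 * m * v^2
= 0.5 * 93.0 * 11.77^2
= 0.5 * 93.0 * 138.5329
= 6441.78 J

6441.78 J


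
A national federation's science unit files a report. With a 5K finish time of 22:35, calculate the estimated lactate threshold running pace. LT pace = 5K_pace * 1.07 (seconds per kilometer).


Race duration = 1355 s for 5 km
Average pace = 1355 / 5 = 271.0 s/km
LT pace = 271.0 * 1.07
= 289.97 s/km

289.97 s/km


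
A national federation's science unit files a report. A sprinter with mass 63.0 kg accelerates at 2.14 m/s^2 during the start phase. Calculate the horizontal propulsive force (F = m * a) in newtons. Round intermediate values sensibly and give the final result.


F = m * a
= 63.0 * 2.14
= 134.82 N

134.82 N


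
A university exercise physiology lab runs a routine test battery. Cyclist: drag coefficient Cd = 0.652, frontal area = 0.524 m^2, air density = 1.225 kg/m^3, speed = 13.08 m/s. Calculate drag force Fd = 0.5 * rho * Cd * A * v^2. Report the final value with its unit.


v^2 = 13.08^2 = 171.0864
Fd = 0.5 * 1.225 * 0.652 * 0.524 * 171.0864
= 35.801 N

35.801 N


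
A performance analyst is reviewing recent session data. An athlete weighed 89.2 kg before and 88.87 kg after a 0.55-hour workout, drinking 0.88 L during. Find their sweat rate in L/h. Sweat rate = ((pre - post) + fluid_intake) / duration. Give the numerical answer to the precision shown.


Body mass change = 0.33 kg
Total sweat loss = 0.33 + 0.88 = 1.21 L
Rate = 1.21 / 0.55 = 2.2 L/h

2.2 L/h


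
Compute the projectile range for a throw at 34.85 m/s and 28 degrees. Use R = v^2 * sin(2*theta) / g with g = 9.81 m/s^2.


Two times the angle = 56 degrees
sin(56) = 0.829038
R = 1214.5225 * 0.829038 / 9.81 = 102.639 m

102.639 m


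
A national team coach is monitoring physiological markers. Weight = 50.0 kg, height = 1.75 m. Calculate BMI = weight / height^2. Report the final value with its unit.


height^2 = 1.75^2 = 3.0625
BMI = 50.0 / 3.0625 = 16.33 kg/m^2

16.33 kg/m^2


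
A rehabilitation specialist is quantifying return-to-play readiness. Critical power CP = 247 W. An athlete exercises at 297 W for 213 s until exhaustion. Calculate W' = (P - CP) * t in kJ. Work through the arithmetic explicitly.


P - CP = 297 - 247 = 50 W
W' = 50 * 213 = 10650 J
= 10650 / 1000 = 10.65 kJ

10.65 kJ


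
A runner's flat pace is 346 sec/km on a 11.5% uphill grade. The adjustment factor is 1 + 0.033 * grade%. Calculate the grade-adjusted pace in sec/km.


Factor = 1 + 0.033 * 11.5 = 1.3795
Adjusted pace = 346 * 1.3795
= 477.31 sec/km

477.31 s/km


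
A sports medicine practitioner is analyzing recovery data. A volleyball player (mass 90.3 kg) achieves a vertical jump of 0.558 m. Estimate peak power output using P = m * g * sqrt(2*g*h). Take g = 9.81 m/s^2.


2 * g * h = 2 * 9.81 * 0.558 = 10.94796
sqrt(10.94796) = 3.30877 m/s
P = 90.3 * 9.81 * 3.30877 = 2931.05 W

2931.05 W


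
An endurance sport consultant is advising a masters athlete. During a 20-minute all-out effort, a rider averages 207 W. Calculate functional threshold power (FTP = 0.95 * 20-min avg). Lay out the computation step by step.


FTP = 0.95 * 207
= 196.65 W

196.65 W


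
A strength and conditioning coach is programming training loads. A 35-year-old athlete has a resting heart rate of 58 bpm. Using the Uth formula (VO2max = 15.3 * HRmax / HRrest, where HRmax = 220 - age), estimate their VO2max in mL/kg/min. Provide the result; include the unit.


HRmax = 220 - 35 = 185 bpm
Ratio = HRmax / HRrest = 185 / 58 = 3.1897
VO2max = 15.3 * 3.1897 = 48.8 mL/kg/min

48.8 mL/kg/min


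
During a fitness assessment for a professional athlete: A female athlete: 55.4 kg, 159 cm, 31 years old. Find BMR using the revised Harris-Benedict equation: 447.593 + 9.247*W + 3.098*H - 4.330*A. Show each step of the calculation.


Intercept = 447.593
Weight contribution = 9.247 * 55.4 = 512.2838
Height contribution = 3.098 * 159 = 492.582
Age contribution = 4.33 * 31 = 134.23
BMR = 447.593 + 512.2838 + 492.582 - 134.23
= 1318.23 kcal/day

1318.23 kcal/day


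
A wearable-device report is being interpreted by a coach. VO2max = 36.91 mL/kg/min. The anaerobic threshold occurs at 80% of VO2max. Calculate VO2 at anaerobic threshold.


AT fraction = 80 / 100 = 0.8
AT VO2 = 36.91 * 0.8
= 29.53 mL/kg/min

29.53 mL/kg/min


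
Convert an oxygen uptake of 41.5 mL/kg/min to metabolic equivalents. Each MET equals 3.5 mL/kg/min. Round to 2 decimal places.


One MET = 3.5 mL/kg/min
Number of METs = 41.5 / 3.5
= 11.86 METs

11.86 METs


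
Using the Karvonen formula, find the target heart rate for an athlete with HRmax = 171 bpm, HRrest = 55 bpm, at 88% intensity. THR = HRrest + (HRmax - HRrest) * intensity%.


HRR = 171 - 55 = 116
THR = 55 + 116 * 0.88
= 55 + 102.08
= 157.08 bpm

157.08 bpm


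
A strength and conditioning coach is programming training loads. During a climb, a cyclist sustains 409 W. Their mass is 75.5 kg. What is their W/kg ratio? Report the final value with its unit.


Power-to-weight = 409 W / 75.5 kg
= 5.417 W/kg

5.417 W/kg


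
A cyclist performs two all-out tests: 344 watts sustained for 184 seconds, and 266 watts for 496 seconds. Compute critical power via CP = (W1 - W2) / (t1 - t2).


W1 = P1 * t1 = 344 * 184 = 63296 J
W2 = P2 * t2 = 266 * 496 = 131936 J
CP = (63296 - 131936) / (184 - 496)
= 220.0 W

220.0 W


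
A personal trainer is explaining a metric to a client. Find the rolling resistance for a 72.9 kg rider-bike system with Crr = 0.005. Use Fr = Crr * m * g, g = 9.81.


m * g = 72.9 * 9.81 = 715.149 N
Fr = 0.005 * 715.149 = 3.576 N

3.576 N


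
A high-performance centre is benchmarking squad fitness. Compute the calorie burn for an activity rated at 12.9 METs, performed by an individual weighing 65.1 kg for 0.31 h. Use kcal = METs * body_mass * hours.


Product of METs and mass = 12.9 * 65.1 = 839.79
Total kcal = 839.79 * 0.31 = 260.33 kcal

260.33 kcal


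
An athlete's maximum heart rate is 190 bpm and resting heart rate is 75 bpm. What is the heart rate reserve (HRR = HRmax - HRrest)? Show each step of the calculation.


HRR = HRmax - HRrest
= 190 - 75
= 115 bpm

115 bpm


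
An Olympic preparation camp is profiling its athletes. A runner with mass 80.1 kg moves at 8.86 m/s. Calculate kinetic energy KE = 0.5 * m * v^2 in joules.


v^2 = 8.86^2 = 78.4996
KE = 0.5 * 80.1 * 78.4996
= 3143.91 J

3143.91 J


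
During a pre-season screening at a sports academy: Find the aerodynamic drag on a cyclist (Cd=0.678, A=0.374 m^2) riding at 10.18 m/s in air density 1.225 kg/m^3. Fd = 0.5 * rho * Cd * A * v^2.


Fd = 0.5 * 1.225 * 0.678 * 0.374 * 10.18^2
= 0.5 * 1.225 * 0.678 * 0.374 * 103.6324
= 16.095 N

16.095 N


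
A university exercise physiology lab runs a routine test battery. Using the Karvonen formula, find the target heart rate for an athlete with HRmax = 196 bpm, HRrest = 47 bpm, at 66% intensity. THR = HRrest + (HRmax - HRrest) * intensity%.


HRR = 196 - 47 = 149
THR = 47 + 149 * 0.66
= 47 + 98.34
= 145.34 bpm

145.34 bpm


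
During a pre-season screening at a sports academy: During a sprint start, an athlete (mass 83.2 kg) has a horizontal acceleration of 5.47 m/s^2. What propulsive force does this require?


Propulsive force = mass * acceleration
= 83.2 kg * 5.47 m/s^2
= 455.1 N

455.1 N


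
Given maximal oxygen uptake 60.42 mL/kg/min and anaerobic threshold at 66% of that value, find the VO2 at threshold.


Percentage as decimal = 0.66
VO2 at AT = 60.42 * 0.66 = 39.88 mL/kg/min

39.88 mL/kg/min


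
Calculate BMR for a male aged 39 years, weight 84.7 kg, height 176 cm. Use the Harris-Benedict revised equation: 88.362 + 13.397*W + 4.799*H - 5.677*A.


Substituting values:
W term = 13.397 * 84.7 = 1134.7259
H term = 4.799 * 176 = 844.624
A term = 5.677 * 39 = 221.403
BMR = 1846.31 kcal/day

1846.31 kcal/day


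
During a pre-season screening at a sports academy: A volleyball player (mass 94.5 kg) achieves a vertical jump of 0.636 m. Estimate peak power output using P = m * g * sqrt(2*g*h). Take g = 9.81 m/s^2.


2 * g * h = 2 * 9.81 * 0.636 = 12.47832
sqrt(12.47832) = 3.532467 m/s
P = 94.5 * 9.81 * 3.532467 = 3274.76 W

3274.76 W


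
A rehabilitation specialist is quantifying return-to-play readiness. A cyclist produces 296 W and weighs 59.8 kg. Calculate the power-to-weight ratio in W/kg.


P/W = power / mass
= 296 / 59.8
= 4.95 W/kg

4.95 W/kg


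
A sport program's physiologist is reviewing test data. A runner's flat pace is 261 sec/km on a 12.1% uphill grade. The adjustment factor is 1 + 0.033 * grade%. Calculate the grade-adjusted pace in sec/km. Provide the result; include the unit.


Factor = 1 + 0.033 * 12.1 = 1.3993
Adjusted pace = 261 * 1.3993
= 365.22 sec/km

365.22 s/km


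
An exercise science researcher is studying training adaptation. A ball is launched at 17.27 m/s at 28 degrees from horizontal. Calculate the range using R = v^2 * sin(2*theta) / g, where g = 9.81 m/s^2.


sin(2 * 28) = sin(56) = 0.829038
v^2 = 17.27^2 = 298.2529
R = 298.2529 * 0.829038 / 9.81
= 25.205 m

25.205 m


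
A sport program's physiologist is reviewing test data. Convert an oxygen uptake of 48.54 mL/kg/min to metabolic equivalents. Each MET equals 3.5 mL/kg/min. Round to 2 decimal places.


One MET = 3.5 mL/kg/min
Number of METs = 48.54 / 3.5
= 13.87 METs

13.87 METs


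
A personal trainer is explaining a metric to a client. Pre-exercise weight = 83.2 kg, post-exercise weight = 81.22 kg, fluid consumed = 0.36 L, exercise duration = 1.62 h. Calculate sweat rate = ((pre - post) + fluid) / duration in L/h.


Weight loss = 83.2 - 81.22 = 1.98 kg (approx L)
Total sweat = 1.98 + 0.36 = 2.34 L
Sweat rate = 2.34 / 1.62 = 1.444 L/h

1.444 L/h


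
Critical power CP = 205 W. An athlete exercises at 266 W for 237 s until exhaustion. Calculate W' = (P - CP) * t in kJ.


P - CP = 266 - 205 = 61 W
W' = 61 * 237 = 14457 J
= 14457 / 1000 = 14.457 kJ

14.457 kJ


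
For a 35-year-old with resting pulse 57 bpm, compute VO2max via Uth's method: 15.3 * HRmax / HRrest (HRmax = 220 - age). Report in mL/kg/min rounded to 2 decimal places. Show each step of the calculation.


Step 1: HRmax = 220 - 35 = 185 bpm
Step 2: Ratio = 185 / 57 = 3.2456
Step 3: VO2max = 15.3 * 3.2456 = 49.66 mL/kg/min

49.66 mL/kg/min


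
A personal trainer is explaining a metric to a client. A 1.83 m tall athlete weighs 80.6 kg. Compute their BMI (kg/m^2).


height^2 = 3.3489 m^2
BMI = 80.6 / 3.3489 = 24.07 kg/m^2

24.07 kg/m^2


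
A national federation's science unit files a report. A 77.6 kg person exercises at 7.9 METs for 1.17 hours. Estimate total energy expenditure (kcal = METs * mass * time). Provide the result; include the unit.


Energy = METs * mass(kg) * time(h)
= 7.9 * 77.6 * 1.17
= 717.26 kcal

717.26 kcal


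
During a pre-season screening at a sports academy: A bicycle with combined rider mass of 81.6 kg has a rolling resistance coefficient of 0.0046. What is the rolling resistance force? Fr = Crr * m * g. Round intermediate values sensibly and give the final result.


Fr = 0.0046 * 81.6 * 9.81
= 0.37536 * 9.81
= 3.682 N

3.682 N
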